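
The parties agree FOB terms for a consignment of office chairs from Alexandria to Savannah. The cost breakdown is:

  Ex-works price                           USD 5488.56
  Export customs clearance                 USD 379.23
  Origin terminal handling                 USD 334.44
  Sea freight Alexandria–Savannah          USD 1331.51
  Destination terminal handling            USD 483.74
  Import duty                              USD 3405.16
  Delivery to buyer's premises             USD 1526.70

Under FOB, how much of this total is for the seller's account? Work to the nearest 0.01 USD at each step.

FOB: the seller bears costs until goods are on board at the origin port; the buyer bears freight, insurance and all costs thereafter.
Seller's account: goods 5488.56 + export clearance 379.23 + origin terminal 334.44 = 6202.23
Buyer's account: freight 1331.51 + destination terminal 483.74 + duty 3405.16 + delivery 1526.70 = 6747.11

Seller's account: USD 6202.23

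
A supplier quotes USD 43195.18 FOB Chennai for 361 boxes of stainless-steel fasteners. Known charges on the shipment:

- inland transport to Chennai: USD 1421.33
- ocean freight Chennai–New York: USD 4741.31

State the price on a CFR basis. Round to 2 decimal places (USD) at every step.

Not relevant to the conversion: inland to port — on the seller under both FOB and CFR; already in the FOB price and stays in the CFR price.
From FOB to CFR, the seller additionally bears: freight.
CFR price = 43195.18 + 4741.31 = 47936.49

CFR price: USD 47936.49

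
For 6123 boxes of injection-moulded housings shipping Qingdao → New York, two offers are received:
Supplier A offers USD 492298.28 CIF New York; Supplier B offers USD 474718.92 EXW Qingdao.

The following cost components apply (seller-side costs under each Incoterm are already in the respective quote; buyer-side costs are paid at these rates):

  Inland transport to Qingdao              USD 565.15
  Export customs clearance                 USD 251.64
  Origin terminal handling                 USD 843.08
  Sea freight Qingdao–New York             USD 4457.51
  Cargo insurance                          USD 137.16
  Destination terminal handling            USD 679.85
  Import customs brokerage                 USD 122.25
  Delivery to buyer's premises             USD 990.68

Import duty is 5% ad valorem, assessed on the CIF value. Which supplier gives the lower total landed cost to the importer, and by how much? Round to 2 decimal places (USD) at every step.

Supplier A (CIF):
The CIF price already equals the CIF value: 492298.28
Import duty = 492298.28 × 5% = 24614.91
Buyer bears (A): 679.85 + 122.25 + 990.68 = 1792.78
Landed cost (A) = invoice 492298.28 + 1792.78 + duty 24614.91 = 518705.97
Supplier B (EXW):
CIF value = EXW price + inland to port + export clearance + origin terminal + freight + insurance = 474718.92 + 565.15 + 251.64 + 843.08 + 4457.51 + 137.16 = 480973.46
Import duty = 480973.46 × 5% = 24048.67
Buyer bears (B): 565.15 + 251.64 + 843.08 + 4457.51 + 137.16 + 679.85 + 122.25 + 990.68 = 8047.32
Landed cost (B) = invoice 474718.92 + 8047.32 + duty 24048.67 = 506814.91
Difference = |518705.97 − 506814.91| = 11891.06

Supplier B is cheaper by USD 11891.06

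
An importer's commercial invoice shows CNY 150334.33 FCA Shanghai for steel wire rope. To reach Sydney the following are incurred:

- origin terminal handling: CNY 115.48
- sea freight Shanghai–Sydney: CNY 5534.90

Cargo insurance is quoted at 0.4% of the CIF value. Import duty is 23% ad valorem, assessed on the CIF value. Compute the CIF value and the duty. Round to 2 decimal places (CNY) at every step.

CIF value: CNY 156611.15; import duty: CNY 36020.56

Let C be the CIF value. C = FCA price + pre-shipment costs + freight + 0.4% × C
C − 0.4% × C = 150334.33 + 115.48 + 5534.90
0.996 × C = 155984.71
C = 155984.71 / 0.996 = 156611.15
Insurance premium = 0.4% × 156611.15 = 626.44
Import duty = 156611.15 × 23% = 36020.56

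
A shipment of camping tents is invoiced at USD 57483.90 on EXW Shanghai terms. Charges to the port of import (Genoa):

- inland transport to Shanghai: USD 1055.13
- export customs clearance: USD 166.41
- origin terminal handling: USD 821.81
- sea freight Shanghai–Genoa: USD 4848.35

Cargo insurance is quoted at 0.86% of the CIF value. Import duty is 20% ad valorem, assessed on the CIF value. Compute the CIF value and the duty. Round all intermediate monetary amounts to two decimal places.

CIF value: USD 64934.03; import duty: USD 12986.81

Let C be the CIF value. C = EXW price + pre-shipment costs + freight + 0.86% × C
C − 0.86% × C = 57483.90 + 1055.13 + 166.41 + 821.81 + 4848.35
0.9914 × C = 64375.60
C = 64375.60 / 0.9914 = 64934.03
Insurance premium = 0.86% × 64934.03 = 558.43
Import duty = 64934.03 × 20% = 12986.81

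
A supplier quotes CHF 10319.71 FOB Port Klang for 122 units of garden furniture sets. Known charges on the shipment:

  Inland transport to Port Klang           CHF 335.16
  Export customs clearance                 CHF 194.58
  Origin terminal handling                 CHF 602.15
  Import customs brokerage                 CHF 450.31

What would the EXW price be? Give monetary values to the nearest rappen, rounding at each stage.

EXW price: CHF 9187.82

Not relevant to the conversion: brokerage — on the buyer under both terms; not part of either seller's price.
From FOB to EXW, the seller no longer bears: inland to port, export clearance, origin terminal.
EXW price = 10319.71 − 335.16 − 194.58 − 602.15 = 9187.82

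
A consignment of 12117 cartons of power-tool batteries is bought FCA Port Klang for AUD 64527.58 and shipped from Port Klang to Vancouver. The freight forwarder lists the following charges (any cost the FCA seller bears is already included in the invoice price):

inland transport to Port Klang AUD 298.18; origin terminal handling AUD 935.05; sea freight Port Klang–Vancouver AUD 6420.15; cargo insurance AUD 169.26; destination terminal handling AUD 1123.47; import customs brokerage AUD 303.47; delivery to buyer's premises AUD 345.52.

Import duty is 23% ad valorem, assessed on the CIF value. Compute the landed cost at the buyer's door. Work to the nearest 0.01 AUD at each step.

FCA: the seller delivers export-cleared goods to the carrier; the buyer bears costs from that point.
Already in the invoice (seller's account under FCA): inland to port — exclude.
CIF value = FCA price + origin terminal + freight + insurance = 64527.58 + 935.05 + 6420.15 + 169.26 = 72052.04
Import duty = 72052.04 × 23% = 16571.97
Buyer bears: origin terminal 935.05 + freight 6420.15 + insurance 169.26 + destination terminal 1123.47 + brokerage 303.47 + delivery 345.52 + duty 16571.97 = 25868.89
Landed cost = invoice 64527.58 + 25868.89 = 90396.47

Total landed cost: AUD 90396.47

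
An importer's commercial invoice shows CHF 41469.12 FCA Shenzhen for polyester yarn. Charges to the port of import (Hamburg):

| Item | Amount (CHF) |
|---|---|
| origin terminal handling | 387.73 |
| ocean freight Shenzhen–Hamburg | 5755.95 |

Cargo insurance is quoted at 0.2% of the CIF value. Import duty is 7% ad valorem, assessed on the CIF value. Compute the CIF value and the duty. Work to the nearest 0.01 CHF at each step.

Let C be the CIF value. C = FCA price + pre-shipment costs + freight + 0.2% × C
C − 0.2% × C = 41469.12 + 387.73 + 5755.95
0.998 × C = 47612.80
C = 47612.80 / 0.998 = 47708.22
Insurance premium = 0.2% × 47708.22 = 95.42
Import duty = 47708.22 × 7% = 3339.58

CIF value: CHF 47708.22; import duty: CHF 3339.58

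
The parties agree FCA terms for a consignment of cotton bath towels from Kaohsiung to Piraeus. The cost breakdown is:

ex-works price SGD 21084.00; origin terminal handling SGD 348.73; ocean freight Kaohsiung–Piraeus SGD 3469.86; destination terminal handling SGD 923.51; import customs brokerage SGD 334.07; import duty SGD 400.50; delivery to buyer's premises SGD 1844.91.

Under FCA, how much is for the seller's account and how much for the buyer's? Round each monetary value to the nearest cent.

Seller: SGD 21084.00; buyer: SGD 7321.58

FCA: the seller delivers export-cleared goods to the carrier; the buyer bears costs from that point.
Seller's account: goods 21084.00 = 21084.00
Buyer's account: origin terminal 348.73 + freight 3469.86 + destination terminal 923.51 + brokerage 334.07 + duty 400.50 + delivery 1844.91 = 7321.58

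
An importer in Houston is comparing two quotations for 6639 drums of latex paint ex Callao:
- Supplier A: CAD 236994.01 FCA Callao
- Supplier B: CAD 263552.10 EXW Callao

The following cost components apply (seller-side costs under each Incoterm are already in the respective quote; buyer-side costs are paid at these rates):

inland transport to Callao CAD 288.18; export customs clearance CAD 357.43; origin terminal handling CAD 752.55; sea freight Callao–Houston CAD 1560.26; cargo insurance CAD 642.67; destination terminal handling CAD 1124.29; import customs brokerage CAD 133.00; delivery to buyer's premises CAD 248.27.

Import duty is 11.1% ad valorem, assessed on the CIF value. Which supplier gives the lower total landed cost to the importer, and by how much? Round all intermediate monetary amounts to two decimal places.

Supplier A is cheaper by CAD 30223.31

Supplier A (FCA):
CIF value = FCA price + origin terminal + freight + insurance = 236994.01 + 752.55 + 1560.26 + 642.67 = 239949.49
Import duty = 239949.49 × 11.1% = 26634.39
Buyer bears (A): 752.55 + 1560.26 + 642.67 + 1124.29 + 133.00 + 248.27 = 4461.04
Landed cost (A) = invoice 236994.01 + 4461.04 + duty 26634.39 = 268089.44
Supplier B (EXW):
CIF value = EXW price + inland to port + export clearance + origin terminal + freight + insurance = 263552.10 + 288.18 + 357.43 + 752.55 + 1560.26 + 642.67 = 267153.19
Import duty = 267153.19 × 11.1% = 29654.00
Buyer bears (B): 288.18 + 357.43 + 752.55 + 1560.26 + 642.67 + 1124.29 + 133.00 + 248.27 = 5106.65
Landed cost (B) = invoice 263552.10 + 5106.65 + duty 29654.00 = 298312.75
Difference = |268089.44 − 298312.75| = 30223.31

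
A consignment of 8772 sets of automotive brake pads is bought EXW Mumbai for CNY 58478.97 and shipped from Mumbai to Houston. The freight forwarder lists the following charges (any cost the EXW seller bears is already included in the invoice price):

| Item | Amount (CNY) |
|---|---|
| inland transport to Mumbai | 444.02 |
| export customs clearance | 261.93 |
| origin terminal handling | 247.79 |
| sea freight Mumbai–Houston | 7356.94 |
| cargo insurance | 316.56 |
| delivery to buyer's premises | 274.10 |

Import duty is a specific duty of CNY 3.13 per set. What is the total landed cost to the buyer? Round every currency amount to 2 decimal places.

Total landed cost: CNY 94836.67

EXW: the seller makes goods available at their premises; the buyer bears all onward costs.
CIF value = EXW price + inland to port + export clearance + origin terminal + freight + insurance = 58478.97 + 444.02 + 261.93 + 247.79 + 7356.94 + 316.56 = 67106.21
Import duty = 8772 × 3.13 = 27456.36
Buyer bears: inland to port 444.02 + export clearance 261.93 + origin terminal 247.79 + freight 7356.94 + insurance 316.56 + delivery 274.10 + duty 27456.36 = 36357.70
Landed cost = invoice 58478.97 + 36357.70 = 94836.67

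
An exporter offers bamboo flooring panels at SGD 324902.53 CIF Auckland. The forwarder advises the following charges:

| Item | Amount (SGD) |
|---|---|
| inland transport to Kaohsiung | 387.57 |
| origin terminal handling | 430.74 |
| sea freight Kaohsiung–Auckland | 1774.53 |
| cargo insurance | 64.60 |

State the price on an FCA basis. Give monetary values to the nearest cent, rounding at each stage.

Not relevant to the conversion: inland to port — on the seller under both CIF and FCA; already in the CIF price and stays in the FCA price.
From CIF to FCA, the seller no longer bears: origin terminal, freight, insurance.
FCA price = 324902.53 − 430.74 − 1774.53 − 64.60 = 322632.66

FCA price: SGD 322632.66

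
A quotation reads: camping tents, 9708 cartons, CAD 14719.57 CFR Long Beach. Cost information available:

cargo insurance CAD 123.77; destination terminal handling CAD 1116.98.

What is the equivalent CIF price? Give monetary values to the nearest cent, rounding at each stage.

Not relevant to the conversion: destination terminal — on the buyer under both terms; not part of either seller's price.
From CFR to CIF, the seller additionally bears: insurance.
CIF price = 14719.57 + 123.77 = 14843.34

CIF price: CAD 14843.34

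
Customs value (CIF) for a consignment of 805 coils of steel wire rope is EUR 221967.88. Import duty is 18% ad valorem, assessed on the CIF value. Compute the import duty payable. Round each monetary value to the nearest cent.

Import duty = 221967.88 × 18% = 39954.22

Import duty: EUR 39954.22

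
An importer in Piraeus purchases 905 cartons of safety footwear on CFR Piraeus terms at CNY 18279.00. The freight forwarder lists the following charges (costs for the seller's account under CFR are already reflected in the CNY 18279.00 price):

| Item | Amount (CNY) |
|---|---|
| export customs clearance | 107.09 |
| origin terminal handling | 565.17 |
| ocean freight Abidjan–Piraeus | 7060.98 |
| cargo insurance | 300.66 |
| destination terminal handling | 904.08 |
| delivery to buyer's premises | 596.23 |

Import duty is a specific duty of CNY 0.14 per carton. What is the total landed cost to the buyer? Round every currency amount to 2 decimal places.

CFR: the seller pays costs through ocean freight to the destination port, but not insurance.
Already in the invoice (seller's account under CFR): export clearance, origin terminal, freight — exclude.
CIF value = CFR price + insurance = 18279.00 + 300.66 = 18579.66
Import duty = 905 × 0.14 = 126.70
Buyer bears: insurance 300.66 + destination terminal 904.08 + delivery 596.23 + duty 126.70 = 1927.67
Landed cost = invoice 18279.00 + 1927.67 = 20206.67

Total landed cost: CNY 20206.67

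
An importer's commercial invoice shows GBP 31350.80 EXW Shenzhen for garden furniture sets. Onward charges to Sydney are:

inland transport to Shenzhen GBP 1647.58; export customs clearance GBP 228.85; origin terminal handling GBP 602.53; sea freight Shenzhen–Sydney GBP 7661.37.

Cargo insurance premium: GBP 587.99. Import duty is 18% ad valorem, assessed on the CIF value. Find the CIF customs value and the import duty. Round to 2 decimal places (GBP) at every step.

CIF = EXW price + pre-shipment costs + freight + insurance
CIF = 31350.80 + 1647.58 + 228.85 + 602.53 + 7661.37 + 587.99 = 42079.12
Import duty = 42079.12 × 18% = 7574.24

CIF value: GBP 42079.12; import duty: GBP 7574.24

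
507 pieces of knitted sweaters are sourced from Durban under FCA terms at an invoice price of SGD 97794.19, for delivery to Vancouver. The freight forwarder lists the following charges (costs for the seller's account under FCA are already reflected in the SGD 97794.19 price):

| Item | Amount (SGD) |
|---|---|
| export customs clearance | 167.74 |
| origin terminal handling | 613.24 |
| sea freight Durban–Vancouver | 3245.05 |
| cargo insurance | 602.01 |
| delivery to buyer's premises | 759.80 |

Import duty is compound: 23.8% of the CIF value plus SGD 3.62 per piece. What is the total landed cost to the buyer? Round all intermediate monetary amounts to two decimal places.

FCA: the seller delivers export-cleared goods to the carrier; the buyer bears costs from that point.
Already in the invoice (seller's account under FCA): export clearance — exclude.
CIF value = FCA price + origin terminal + freight + insurance = 97794.19 + 613.24 + 3245.05 + 602.01 = 102254.49
Ad valorem component: 102254.49 × 23.8% = 24336.57
Specific component: 507 × 3.62 = 1835.34
Import duty = 24336.57 + 1835.34 = 26171.91
Buyer bears: origin terminal 613.24 + freight 3245.05 + insurance 602.01 + delivery 759.80 + duty 26171.91 = 31392.01
Landed cost = invoice 97794.19 + 31392.01 = 129186.20

Total landed cost: SGD 129186.20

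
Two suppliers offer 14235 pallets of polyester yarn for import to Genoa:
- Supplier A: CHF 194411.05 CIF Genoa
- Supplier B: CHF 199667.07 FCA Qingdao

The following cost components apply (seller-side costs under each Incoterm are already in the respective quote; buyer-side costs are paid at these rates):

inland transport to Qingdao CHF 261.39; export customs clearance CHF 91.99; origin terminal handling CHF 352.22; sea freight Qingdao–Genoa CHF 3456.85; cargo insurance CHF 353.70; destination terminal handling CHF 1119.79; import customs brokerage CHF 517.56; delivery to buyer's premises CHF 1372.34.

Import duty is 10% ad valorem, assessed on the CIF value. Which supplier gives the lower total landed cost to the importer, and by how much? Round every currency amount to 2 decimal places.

Supplier A is cheaper by CHF 10360.66

Supplier A (CIF):
The CIF price already equals the CIF value: 194411.05
Import duty = 194411.05 × 10% = 19441.11
Buyer bears (A): 1119.79 + 517.56 + 1372.34 = 3009.69
Landed cost (A) = invoice 194411.05 + 3009.69 + duty 19441.11 = 216861.85
Supplier B (FCA):
CIF value = FCA price + origin terminal + freight + insurance = 199667.07 + 352.22 + 3456.85 + 353.70 = 203829.84
Import duty = 203829.84 × 10% = 20382.98
Buyer bears (B): 352.22 + 3456.85 + 353.70 + 1119.79 + 517.56 + 1372.34 = 7172.46
Landed cost (B) = invoice 199667.07 + 7172.46 + duty 20382.98 = 227222.51
Difference = |216861.85 − 227222.51| = 10360.66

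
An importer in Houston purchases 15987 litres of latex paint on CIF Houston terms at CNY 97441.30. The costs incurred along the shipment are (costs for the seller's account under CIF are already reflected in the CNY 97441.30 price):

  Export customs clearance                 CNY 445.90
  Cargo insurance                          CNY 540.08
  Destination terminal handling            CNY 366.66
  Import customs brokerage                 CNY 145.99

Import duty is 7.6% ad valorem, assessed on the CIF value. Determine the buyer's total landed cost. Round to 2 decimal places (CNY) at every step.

CIF: the seller pays costs through ocean freight and marine insurance to the destination port.
Already in the invoice (seller's account under CIF): export clearance, insurance — exclude.
The CIF price already equals the CIF value: 97441.30
Import duty = 97441.30 × 7.6% = 7405.54
Buyer bears: destination terminal 366.66 + brokerage 145.99 + duty 7405.54 = 7918.19
Landed cost = invoice 97441.30 + 7918.19 = 105359.49

Total landed cost: CNY 105359.49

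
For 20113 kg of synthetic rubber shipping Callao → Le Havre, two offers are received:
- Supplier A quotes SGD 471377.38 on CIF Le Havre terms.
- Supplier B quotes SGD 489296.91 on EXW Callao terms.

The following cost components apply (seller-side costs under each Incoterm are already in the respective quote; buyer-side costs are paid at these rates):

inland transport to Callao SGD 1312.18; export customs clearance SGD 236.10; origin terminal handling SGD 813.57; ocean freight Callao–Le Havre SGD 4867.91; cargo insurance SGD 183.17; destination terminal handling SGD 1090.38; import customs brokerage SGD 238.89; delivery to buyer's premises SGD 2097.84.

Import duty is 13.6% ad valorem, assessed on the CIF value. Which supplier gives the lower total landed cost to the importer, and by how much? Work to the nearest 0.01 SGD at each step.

Supplier A (CIF):
The CIF price already equals the CIF value: 471377.38
Import duty = 471377.38 × 13.6% = 64107.32
Buyer bears (A): 1090.38 + 238.89 + 2097.84 = 3427.11
Landed cost (A) = invoice 471377.38 + 3427.11 + duty 64107.32 = 538911.81
Supplier B (EXW):
CIF value = EXW price + inland to port + export clearance + origin terminal + freight + insurance = 489296.91 + 1312.18 + 236.10 + 813.57 + 4867.91 + 183.17 = 496709.84
Import duty = 496709.84 × 13.6% = 67552.54
Buyer bears (B): 1312.18 + 236.10 + 813.57 + 4867.91 + 183.17 + 1090.38 + 238.89 + 2097.84 = 10840.04
Landed cost (B) = invoice 489296.91 + 10840.04 + duty 67552.54 = 567689.49
Difference = |538911.81 − 567689.49| = 28777.68

Supplier A is cheaper by SGD 28777.68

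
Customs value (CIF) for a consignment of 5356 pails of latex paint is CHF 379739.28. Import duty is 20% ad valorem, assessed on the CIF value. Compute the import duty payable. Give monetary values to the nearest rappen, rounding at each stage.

Import duty = 379739.28 × 20% = 75947.86

Import duty: CHF 75947.86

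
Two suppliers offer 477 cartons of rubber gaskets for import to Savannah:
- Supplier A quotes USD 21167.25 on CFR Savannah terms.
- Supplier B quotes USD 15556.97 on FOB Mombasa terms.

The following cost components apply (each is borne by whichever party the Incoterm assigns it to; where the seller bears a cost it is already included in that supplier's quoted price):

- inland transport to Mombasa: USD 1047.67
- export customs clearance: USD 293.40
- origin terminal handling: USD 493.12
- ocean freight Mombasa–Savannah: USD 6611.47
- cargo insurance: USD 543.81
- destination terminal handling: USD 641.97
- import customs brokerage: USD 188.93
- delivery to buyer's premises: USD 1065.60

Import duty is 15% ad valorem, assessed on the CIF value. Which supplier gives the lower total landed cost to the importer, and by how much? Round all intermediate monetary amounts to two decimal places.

Supplier A (CFR):
CIF value = CFR price + insurance = 21167.25 + 543.81 = 21711.06
Import duty = 21711.06 × 15% = 3256.66
Buyer bears (A): 543.81 + 641.97 + 188.93 + 1065.60 = 2440.31
Landed cost (A) = invoice 21167.25 + 2440.31 + duty 3256.66 = 26864.22
Supplier B (FOB):
CIF value = FOB price + freight + insurance = 15556.97 + 6611.47 + 543.81 = 22712.25
Import duty = 22712.25 × 15% = 3406.84
Buyer bears (B): 6611.47 + 543.81 + 641.97 + 188.93 + 1065.60 = 9051.78
Landed cost (B) = invoice 15556.97 + 9051.78 + duty 3406.84 = 28015.59
Difference = |26864.22 − 28015.59| = 1151.37

Supplier A is cheaper by USD 1151.37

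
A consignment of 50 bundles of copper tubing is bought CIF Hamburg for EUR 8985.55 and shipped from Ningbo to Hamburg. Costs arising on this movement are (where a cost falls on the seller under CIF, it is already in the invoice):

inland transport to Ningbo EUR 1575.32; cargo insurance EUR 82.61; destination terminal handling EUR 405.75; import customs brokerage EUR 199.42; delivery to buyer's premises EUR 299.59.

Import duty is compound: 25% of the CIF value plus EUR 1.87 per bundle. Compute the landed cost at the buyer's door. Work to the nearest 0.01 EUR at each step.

Total landed cost: EUR 12230.20

CIF: the seller pays costs through ocean freight and marine insurance to the destination port.
Already in the invoice (seller's account under CIF): inland to port, insurance — exclude.
The CIF price already equals the CIF value: 8985.55
Ad valorem component: 8985.55 × 25% = 2246.39
Specific component: 50 × 1.87 = 93.50
Import duty = 2246.39 + 93.50 = 2339.89
Buyer bears: destination terminal 405.75 + brokerage 199.42 + delivery 299.59 + duty 2339.89 = 3244.65
Landed cost = invoice 8985.55 + 3244.65 = 12230.20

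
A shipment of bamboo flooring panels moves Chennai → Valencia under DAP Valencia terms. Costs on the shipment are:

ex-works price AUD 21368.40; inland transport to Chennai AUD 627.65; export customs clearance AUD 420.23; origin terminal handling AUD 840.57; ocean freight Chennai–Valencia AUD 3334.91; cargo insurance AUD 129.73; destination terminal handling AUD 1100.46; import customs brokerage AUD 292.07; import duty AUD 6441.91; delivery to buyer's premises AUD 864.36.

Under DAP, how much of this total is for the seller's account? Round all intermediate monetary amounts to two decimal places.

Seller's account: AUD 28686.31

DAP: the seller bears all costs to the named destination except import duty and clearance.
Seller's account: goods 21368.40 + inland to port 627.65 + export clearance 420.23 + origin terminal 840.57 + freight 3334.91 + insurance 129.73 + destination terminal 1100.46 + delivery 864.36 = 28686.31
Buyer's account: brokerage 292.07 + duty 6441.91 = 6733.98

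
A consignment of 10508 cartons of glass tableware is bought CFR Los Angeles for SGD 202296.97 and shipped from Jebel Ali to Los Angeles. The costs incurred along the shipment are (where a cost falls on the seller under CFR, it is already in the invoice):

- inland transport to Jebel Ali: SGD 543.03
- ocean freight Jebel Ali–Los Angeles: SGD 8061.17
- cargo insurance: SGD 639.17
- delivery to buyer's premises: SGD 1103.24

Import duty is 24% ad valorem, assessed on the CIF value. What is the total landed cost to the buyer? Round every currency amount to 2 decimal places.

Total landed cost: SGD 252744.05

CFR: the seller pays costs through ocean freight to the destination port, but not insurance.
Already in the invoice (seller's account under CFR): inland to port, freight — exclude.
CIF value = CFR price + insurance = 202296.97 + 639.17 = 202936.14
Import duty = 202936.14 × 24% = 48704.67
Buyer bears: insurance 639.17 + delivery 1103.24 + duty 48704.67 = 50447.08
Landed cost = invoice 202296.97 + 50447.08 = 252744.05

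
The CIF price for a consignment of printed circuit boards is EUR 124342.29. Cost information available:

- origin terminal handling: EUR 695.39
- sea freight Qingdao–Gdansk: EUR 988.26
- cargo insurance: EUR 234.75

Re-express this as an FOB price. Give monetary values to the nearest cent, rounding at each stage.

Not relevant to the conversion: origin terminal — on the seller under both CIF and FOB; already in the CIF price and stays in the FOB price.
From CIF to FOB, the seller no longer bears: freight, insurance.
FOB price = 124342.29 − 988.26 − 234.75 = 123119.28

FOB price: EUR 123119.28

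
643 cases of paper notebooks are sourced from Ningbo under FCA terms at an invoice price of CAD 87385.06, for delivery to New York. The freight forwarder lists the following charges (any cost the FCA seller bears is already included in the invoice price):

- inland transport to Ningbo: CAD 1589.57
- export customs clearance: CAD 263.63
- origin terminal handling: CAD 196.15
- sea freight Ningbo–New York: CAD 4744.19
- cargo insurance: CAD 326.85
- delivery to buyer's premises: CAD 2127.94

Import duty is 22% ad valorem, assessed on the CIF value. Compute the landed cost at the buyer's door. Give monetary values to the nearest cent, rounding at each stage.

Total landed cost: CAD 115163.69

FCA: the seller delivers export-cleared goods to the carrier; the buyer bears costs from that point.
Already in the invoice (seller's account under FCA): inland to port, export clearance — exclude.
CIF value = FCA price + origin terminal + freight + insurance = 87385.06 + 196.15 + 4744.19 + 326.85 = 92652.25
Import duty = 92652.25 × 22% = 20383.50
Buyer bears: origin terminal 196.15 + freight 4744.19 + insurance 326.85 + delivery 2127.94 + duty 20383.50 = 27778.63
Landed cost = invoice 87385.06 + 27778.63 = 115163.69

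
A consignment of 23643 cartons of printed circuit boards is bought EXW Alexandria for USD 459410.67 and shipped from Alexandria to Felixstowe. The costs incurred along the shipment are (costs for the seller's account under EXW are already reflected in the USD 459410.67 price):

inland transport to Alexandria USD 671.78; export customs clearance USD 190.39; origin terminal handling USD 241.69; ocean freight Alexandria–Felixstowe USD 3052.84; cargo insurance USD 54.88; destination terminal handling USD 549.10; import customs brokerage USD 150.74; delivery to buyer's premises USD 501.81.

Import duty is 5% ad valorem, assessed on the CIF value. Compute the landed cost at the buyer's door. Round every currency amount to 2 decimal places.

Total landed cost: USD 488005.01

EXW: the seller makes goods available at their premises; the buyer bears all onward costs.
CIF value = EXW price + inland to port + export clearance + origin terminal + freight + insurance = 459410.67 + 671.78 + 190.39 + 241.69 + 3052.84 + 54.88 = 463622.25
Import duty = 463622.25 × 5% = 23181.11
Buyer bears: inland to port 671.78 + export clearance 190.39 + origin terminal 241.69 + freight 3052.84 + insurance 54.88 + destination terminal 549.10 + brokerage 150.74 + delivery 501.81 + duty 23181.11 = 28594.34
Landed cost = invoice 459410.67 + 28594.34 = 488005.01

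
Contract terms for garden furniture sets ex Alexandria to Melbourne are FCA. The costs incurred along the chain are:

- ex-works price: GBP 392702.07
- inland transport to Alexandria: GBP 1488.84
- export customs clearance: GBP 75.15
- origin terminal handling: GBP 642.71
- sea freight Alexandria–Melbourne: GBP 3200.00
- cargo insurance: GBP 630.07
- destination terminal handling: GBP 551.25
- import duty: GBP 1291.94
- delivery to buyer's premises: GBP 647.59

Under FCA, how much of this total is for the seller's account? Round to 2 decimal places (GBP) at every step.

Seller's account: GBP 394266.06

FCA: the seller delivers export-cleared goods to the carrier; the buyer bears costs from that point.
Seller's account: goods 392702.07 + inland to port 1488.84 + export clearance 75.15 = 394266.06
Buyer's account: origin terminal 642.71 + freight 3200.00 + insurance 630.07 + destination terminal 551.25 + duty 1291.94 + delivery 647.59 = 6963.56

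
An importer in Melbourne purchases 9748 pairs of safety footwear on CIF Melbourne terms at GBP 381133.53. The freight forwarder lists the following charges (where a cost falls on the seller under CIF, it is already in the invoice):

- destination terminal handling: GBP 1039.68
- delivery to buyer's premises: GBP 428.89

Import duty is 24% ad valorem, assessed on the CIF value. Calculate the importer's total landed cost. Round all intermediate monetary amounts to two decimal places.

Total landed cost: GBP 474074.15

CIF: the seller pays costs through ocean freight and marine insurance to the destination port.
The CIF price already equals the CIF value: 381133.53
Import duty = 381133.53 × 24% = 91472.05
Buyer bears: destination terminal 1039.68 + delivery 428.89 + duty 91472.05 = 92940.62
Landed cost = invoice 381133.53 + 92940.62 = 474074.15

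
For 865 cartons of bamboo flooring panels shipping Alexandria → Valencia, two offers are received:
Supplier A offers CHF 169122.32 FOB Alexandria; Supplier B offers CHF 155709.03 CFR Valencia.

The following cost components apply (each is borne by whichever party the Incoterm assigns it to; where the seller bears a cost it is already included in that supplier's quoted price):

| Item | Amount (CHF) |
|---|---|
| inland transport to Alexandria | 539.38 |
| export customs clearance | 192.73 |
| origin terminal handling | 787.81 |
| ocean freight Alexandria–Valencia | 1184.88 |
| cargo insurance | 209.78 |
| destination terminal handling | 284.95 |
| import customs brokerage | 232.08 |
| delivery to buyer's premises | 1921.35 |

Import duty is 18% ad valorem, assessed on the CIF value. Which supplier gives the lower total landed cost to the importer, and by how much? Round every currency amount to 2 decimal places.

Supplier A (FOB):
CIF value = FOB price + freight + insurance = 169122.32 + 1184.88 + 209.78 = 170516.98
Import duty = 170516.98 × 18% = 30693.06
Buyer bears (A): 1184.88 + 209.78 + 284.95 + 232.08 + 1921.35 = 3833.04
Landed cost (A) = invoice 169122.32 + 3833.04 + duty 30693.06 = 203648.42
Supplier B (CFR):
CIF value = CFR price + insurance = 155709.03 + 209.78 = 155918.81
Import duty = 155918.81 × 18% = 28065.39
Buyer bears (B): 209.78 + 284.95 + 232.08 + 1921.35 = 2648.16
Landed cost (B) = invoice 155709.03 + 2648.16 + duty 28065.39 = 186422.58
Difference = |203648.42 − 186422.58| = 17225.84

Supplier B is cheaper by CHF 17225.84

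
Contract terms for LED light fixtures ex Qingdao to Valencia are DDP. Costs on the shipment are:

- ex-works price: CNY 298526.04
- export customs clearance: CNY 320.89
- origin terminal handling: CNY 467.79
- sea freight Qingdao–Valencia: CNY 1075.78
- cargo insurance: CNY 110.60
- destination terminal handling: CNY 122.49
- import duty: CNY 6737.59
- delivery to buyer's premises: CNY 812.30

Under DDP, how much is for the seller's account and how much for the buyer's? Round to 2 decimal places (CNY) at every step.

DDP: the seller bears all costs including import duty.
Seller's account: goods 298526.04 + export clearance 320.89 + origin terminal 467.79 + freight 1075.78 + insurance 110.60 + destination terminal 122.49 + duty 6737.59 + delivery 812.30 = 308173.48
Buyer's account: 0.00

Seller: CNY 308173.48; buyer: CNY 0.00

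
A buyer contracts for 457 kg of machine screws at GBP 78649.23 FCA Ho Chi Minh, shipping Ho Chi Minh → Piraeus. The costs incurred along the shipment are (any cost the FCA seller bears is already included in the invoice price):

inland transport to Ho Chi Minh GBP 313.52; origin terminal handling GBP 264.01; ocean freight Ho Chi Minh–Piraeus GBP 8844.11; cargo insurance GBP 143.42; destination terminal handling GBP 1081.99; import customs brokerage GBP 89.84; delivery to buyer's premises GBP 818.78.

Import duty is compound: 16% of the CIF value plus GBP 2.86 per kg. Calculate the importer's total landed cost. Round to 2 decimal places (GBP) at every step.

Total landed cost: GBP 105262.52

FCA: the seller delivers export-cleared goods to the carrier; the buyer bears costs from that point.
Already in the invoice (seller's account under FCA): inland to port — exclude.
CIF value = FCA price + origin terminal + freight + insurance = 78649.23 + 264.01 + 8844.11 + 143.42 = 87900.77
Ad valorem component: 87900.77 × 16% = 14064.12
Specific component: 457 × 2.86 = 1307.02
Import duty = 14064.12 + 1307.02 = 15371.14
Buyer bears: origin terminal 264.01 + freight 8844.11 + insurance 143.42 + destination terminal 1081.99 + brokerage 89.84 + delivery 818.78 + duty 15371.14 = 26613.29
Landed cost = invoice 78649.23 + 26613.29 = 105262.52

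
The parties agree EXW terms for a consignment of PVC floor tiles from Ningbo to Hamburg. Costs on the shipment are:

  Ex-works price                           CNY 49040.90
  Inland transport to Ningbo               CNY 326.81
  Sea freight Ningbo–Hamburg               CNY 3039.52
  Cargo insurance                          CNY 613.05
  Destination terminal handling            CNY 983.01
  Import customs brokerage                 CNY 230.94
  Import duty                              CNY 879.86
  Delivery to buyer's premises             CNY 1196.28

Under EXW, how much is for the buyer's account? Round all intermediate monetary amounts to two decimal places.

EXW: the seller makes goods available at their premises; the buyer bears all onward costs.
Seller's account: goods 49040.90 = 49040.90
Buyer's account: inland to port 326.81 + freight 3039.52 + insurance 613.05 + destination terminal 983.01 + brokerage 230.94 + duty 879.86 + delivery 1196.28 = 7269.47

Buyer's account: CNY 7269.47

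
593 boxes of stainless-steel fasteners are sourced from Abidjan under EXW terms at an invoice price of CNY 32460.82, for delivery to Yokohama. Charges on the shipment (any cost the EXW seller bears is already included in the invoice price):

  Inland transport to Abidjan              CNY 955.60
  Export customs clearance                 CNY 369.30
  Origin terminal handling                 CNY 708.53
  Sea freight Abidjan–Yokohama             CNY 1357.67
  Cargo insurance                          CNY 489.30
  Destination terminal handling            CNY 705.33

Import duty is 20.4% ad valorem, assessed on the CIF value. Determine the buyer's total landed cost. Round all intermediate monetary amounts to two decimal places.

Total landed cost: CNY 44460.16

EXW: the seller makes goods available at their premises; the buyer bears all onward costs.
CIF value = EXW price + inland to port + export clearance + origin terminal + freight + insurance = 32460.82 + 955.60 + 369.30 + 708.53 + 1357.67 + 489.30 = 36341.22
Import duty = 36341.22 × 20.4% = 7413.61
Buyer bears: inland to port 955.60 + export clearance 369.30 + origin terminal 708.53 + freight 1357.67 + insurance 489.30 + destination terminal 705.33 + duty 7413.61 = 11999.34
Landed cost = invoice 32460.82 + 11999.34 = 44460.16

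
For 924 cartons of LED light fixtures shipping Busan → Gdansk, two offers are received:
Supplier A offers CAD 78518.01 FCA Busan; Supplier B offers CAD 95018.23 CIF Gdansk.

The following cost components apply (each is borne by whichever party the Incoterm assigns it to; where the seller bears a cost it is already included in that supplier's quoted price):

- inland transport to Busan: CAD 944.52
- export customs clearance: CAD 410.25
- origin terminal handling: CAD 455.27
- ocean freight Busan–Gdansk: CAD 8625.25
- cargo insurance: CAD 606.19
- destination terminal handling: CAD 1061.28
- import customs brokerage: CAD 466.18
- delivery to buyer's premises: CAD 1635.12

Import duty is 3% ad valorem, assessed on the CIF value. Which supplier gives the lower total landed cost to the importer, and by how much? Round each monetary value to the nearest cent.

Supplier A (FCA):
CIF value = FCA price + origin terminal + freight + insurance = 78518.01 + 455.27 + 8625.25 + 606.19 = 88204.72
Import duty = 88204.72 × 3% = 2646.14
Buyer bears (A): 455.27 + 8625.25 + 606.19 + 1061.28 + 466.18 + 1635.12 = 12849.29
Landed cost (A) = invoice 78518.01 + 12849.29 + duty 2646.14 = 94013.44
Supplier B (CIF):
The CIF price already equals the CIF value: 95018.23
Import duty = 95018.23 × 3% = 2850.55
Buyer bears (B): 1061.28 + 466.18 + 1635.12 = 3162.58
Landed cost (B) = invoice 95018.23 + 3162.58 + duty 2850.55 = 101031.36
Difference = |94013.44 − 101031.36| = 7017.92

Supplier A is cheaper by CAD 7017.92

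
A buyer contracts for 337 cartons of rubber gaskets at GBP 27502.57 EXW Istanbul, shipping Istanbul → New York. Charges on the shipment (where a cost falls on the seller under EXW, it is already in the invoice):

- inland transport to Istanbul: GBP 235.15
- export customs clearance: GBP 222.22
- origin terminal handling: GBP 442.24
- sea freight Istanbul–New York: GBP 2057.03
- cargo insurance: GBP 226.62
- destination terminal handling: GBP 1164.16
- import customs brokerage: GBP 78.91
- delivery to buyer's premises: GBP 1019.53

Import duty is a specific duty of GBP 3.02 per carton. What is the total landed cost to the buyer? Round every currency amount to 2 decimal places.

EXW: the seller makes goods available at their premises; the buyer bears all onward costs.
CIF value = EXW price + inland to port + export clearance + origin terminal + freight + insurance = 27502.57 + 235.15 + 222.22 + 442.24 + 2057.03 + 226.62 = 30685.83
Import duty = 337 × 3.02 = 1017.74
Buyer bears: inland to port 235.15 + export clearance 222.22 + origin terminal 442.24 + freight 2057.03 + insurance 226.62 + destination terminal 1164.16 + brokerage 78.91 + delivery 1019.53 + duty 1017.74 = 6463.60
Landed cost = invoice 27502.57 + 6463.60 = 33966.17

Total landed cost: GBP 33966.17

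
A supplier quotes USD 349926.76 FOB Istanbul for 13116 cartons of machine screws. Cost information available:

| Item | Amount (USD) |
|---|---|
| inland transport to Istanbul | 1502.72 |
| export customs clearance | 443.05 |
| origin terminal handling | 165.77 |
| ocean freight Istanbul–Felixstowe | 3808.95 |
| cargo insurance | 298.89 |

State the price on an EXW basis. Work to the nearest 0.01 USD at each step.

EXW price: USD 347815.22

Not relevant to the conversion: freight, insurance — on the buyer under both terms; not part of either seller's price.
From FOB to EXW, the seller no longer bears: inland to port, export clearance, origin terminal.
EXW price = 349926.76 − 1502.72 − 443.05 − 165.77 = 347815.22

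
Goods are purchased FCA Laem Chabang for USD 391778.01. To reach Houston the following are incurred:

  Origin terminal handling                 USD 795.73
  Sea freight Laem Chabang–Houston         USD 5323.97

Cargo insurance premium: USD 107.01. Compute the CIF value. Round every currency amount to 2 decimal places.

CIF value: USD 398004.72

CIF = FCA price + pre-shipment costs + freight + insurance
CIF = 391778.01 + 795.73 + 5323.97 + 107.01 = 398004.72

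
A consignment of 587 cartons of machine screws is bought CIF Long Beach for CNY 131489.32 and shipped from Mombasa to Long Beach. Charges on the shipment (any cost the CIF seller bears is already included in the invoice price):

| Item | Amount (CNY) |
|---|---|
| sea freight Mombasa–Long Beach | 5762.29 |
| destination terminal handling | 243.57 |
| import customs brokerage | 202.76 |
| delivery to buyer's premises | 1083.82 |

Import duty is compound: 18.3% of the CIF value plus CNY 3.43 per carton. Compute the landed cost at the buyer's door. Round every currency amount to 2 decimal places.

Total landed cost: CNY 159095.43

CIF: the seller pays costs through ocean freight and marine insurance to the destination port.
Already in the invoice (seller's account under CIF): freight — exclude.
The CIF price already equals the CIF value: 131489.32
Ad valorem component: 131489.32 × 18.3% = 24062.55
Specific component: 587 × 3.43 = 2013.41
Import duty = 24062.55 + 2013.41 = 26075.96
Buyer bears: destination terminal 243.57 + brokerage 202.76 + delivery 1083.82 + duty 26075.96 = 27606.11
Landed cost = invoice 131489.32 + 27606.11 = 159095.43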